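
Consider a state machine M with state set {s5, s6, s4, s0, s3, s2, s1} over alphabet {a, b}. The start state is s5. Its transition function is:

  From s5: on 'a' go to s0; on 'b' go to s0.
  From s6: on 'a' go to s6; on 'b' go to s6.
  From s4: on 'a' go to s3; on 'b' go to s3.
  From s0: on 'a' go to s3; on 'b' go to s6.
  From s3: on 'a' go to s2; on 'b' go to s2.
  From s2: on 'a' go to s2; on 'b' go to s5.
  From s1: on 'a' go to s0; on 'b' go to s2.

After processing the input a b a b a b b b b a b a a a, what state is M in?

s5 → s0 → s6 → s6 → s6 → s6 → s6 → s6 → s6 → s6 → s6 → s6 → s6 → s6 → s6

s6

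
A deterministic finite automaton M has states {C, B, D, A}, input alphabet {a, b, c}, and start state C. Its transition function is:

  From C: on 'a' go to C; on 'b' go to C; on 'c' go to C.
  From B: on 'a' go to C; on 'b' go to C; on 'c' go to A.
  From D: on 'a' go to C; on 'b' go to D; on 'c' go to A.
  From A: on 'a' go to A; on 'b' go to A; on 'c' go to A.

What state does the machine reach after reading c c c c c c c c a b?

C

C → C → C → C → C → C → C → C → C → C → C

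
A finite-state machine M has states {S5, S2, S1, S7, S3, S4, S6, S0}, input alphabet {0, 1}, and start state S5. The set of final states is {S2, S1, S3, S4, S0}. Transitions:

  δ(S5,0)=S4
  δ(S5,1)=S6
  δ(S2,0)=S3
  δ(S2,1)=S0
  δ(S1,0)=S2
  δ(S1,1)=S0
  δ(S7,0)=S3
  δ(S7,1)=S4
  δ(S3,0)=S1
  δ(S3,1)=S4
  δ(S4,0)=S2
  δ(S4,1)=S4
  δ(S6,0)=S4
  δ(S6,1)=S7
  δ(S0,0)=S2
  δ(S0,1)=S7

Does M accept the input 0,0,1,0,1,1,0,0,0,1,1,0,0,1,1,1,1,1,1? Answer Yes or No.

Yes

Trace: S5 -0-> S4 -0-> S2 -1-> S0 -0-> S2 -1-> S0 -1-> S7 -0-> S3 -0-> S1 -0-> S2 -1-> S0 -1-> S7 -0-> S3 -0-> S1 -1-> S0 -1-> S7 -1-> S4 -1-> S4 -1-> S4 -1-> S4
End state S4 is accepting.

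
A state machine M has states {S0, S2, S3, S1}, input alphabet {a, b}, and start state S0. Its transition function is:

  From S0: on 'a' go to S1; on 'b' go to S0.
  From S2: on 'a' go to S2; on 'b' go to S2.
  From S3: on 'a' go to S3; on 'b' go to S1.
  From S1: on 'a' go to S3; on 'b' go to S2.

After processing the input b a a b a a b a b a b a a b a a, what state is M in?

Trace: S0 -b-> S0 -a-> S1 -a-> S3 -b-> S1 -a-> S3 -a-> S3 -b-> S1 -a-> S3 -b-> S1 -a-> S3 -b-> S1 -a-> S3 -a-> S3 -b-> S1 -a-> S3 -a-> S3

S3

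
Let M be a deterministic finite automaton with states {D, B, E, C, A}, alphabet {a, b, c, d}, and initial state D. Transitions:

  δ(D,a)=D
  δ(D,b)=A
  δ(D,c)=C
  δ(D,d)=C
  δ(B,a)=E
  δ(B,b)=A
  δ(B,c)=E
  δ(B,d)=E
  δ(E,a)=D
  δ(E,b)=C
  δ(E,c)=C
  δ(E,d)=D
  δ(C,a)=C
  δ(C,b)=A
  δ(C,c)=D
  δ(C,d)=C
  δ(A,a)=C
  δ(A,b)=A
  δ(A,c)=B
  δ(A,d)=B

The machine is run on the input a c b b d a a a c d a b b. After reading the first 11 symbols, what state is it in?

start at D
read 'a': D → D
read 'c': D → C
read 'b': C → A
read 'b': A → A
read 'd': A → B
read 'a': B → E
read 'a': E → D
read 'a': D → D
read 'c': D → C
read 'd': C → C
read 'a': C → C
After 11 symbols: C.

C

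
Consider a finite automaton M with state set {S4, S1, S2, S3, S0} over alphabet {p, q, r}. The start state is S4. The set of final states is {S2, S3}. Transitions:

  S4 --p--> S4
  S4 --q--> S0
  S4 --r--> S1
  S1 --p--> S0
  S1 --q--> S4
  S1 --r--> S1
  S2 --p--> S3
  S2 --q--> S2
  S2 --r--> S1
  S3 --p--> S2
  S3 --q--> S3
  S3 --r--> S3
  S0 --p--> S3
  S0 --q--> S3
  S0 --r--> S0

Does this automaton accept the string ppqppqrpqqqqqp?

Yes

start at S4
read 'p': S4 → S4
read 'p': S4 → S4
read 'q': S4 → S0
read 'p': S0 → S3
read 'p': S3 → S2
read 'q': S2 → S2
read 'r': S2 → S1
read 'p': S1 → S0
read 'q': S0 → S3
read 'q': S3 → S3
read 'q': S3 → S3
read 'q': S3 → S3
read 'q': S3 → S3
read 'p': S3 → S2
End state S2 is accepting.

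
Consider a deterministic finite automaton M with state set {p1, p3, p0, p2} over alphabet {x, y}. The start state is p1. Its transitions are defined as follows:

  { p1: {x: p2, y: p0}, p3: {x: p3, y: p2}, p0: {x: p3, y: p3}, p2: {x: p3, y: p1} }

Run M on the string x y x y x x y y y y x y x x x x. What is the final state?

Trace: p1 -x-> p2 -y-> p1 -x-> p2 -y-> p1 -x-> p2 -x-> p3 -y-> p2 -y-> p1 -y-> p0 -y-> p3 -x-> p3 -y-> p2 -x-> p3 -x-> p3 -x-> p3 -x-> p3

p3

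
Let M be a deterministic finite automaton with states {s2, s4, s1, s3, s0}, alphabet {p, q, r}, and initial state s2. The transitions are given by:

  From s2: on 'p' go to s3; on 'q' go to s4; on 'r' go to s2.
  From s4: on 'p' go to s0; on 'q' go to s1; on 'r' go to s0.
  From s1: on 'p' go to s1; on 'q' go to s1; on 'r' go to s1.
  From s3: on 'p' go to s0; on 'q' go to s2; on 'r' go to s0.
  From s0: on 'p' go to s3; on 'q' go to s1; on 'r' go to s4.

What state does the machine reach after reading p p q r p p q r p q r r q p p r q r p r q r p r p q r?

s1

s2 → s3 → s0 → s1 → s1 → s1 → s1 → s1 → s1 → s1 → s1 → s1 → s1 → s1 → s1 → s1 → s1 → s1 → s1 → s1 → s1 → s1 → s1 → s1 → s1 → s1 → s1 → s1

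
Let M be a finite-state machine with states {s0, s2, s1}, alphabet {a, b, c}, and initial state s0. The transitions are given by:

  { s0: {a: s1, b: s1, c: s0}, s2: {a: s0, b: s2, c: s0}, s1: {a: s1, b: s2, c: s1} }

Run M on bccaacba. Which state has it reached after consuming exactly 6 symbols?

s1

s0 → s1 → s1 → s1 → s1 → s1 → s1
After 6 symbols: s1.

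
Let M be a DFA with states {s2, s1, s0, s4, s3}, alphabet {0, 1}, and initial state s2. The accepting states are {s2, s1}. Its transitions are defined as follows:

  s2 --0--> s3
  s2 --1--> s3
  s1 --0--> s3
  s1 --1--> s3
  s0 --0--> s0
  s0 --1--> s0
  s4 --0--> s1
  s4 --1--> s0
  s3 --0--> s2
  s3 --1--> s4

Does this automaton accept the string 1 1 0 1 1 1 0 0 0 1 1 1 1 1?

No

Trace: s2 -1-> s3 -1-> s4 -0-> s1 -1-> s3 -1-> s4 -1-> s0 -0-> s0 -0-> s0 -0-> s0 -1-> s0 -1-> s0 -1-> s0 -1-> s0 -1-> s0
End state s0 is not accepting.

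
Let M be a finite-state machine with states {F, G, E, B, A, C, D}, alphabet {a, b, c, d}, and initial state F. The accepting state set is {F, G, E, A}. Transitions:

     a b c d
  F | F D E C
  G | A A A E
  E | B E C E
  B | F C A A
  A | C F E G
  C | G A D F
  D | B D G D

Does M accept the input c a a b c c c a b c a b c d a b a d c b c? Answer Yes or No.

F → E → B → F → D → G → A → E → B → C → D → B → C → D → D → B → C → G → E → C → A → E
End state E is accepting.

Yes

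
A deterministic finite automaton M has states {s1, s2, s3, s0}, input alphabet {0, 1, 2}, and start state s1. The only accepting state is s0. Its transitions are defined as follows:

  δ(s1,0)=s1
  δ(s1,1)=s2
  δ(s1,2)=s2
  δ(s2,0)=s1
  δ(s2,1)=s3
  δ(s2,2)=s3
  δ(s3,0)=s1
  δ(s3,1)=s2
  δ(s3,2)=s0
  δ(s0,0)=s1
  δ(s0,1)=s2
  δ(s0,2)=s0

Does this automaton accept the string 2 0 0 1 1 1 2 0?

start at s1
read '2': s1 → s2
read '0': s2 → s1
read '0': s1 → s1
read '1': s1 → s2
read '1': s2 → s3
read '1': s3 → s2
read '2': s2 → s3
read '0': s3 → s1
End state s1 is not accepting.

No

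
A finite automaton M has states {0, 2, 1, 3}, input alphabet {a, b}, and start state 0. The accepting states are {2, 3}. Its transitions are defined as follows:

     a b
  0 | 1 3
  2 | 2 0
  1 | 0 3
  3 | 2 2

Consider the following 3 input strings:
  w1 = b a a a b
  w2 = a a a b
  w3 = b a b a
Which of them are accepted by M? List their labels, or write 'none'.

w1: Trace: 0 -b-> 3 -a-> 2 -a-> 2 -a-> 2 -b-> 0  → end 0, rejected
w2: Trace: 0 -a-> 1 -a-> 0 -a-> 1 -b-> 3  → end 3, accepted
w3: Trace: 0 -b-> 3 -a-> 2 -b-> 0 -a-> 1  → end 1, rejected

w2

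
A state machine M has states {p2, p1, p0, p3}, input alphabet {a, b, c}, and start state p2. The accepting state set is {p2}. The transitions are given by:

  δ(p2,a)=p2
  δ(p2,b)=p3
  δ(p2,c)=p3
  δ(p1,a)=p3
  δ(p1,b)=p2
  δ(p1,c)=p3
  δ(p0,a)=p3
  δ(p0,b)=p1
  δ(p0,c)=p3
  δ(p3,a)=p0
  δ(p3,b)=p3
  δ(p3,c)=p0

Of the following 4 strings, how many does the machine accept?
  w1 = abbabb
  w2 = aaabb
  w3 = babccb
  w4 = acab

w1: Trace: p2 -a-> p2 -b-> p3 -b-> p3 -a-> p0 -b-> p1 -b-> p2  → end p2, accepted
w2: Trace: p2 -a-> p2 -a-> p2 -a-> p2 -b-> p3 -b-> p3  → end p3, rejected
w3: Trace: p2 -b-> p3 -a-> p0 -b-> p1 -c-> p3 -c-> p0 -b-> p1  → end p1, rejected
w4: Trace: p2 -a-> p2 -c-> p3 -a-> p0 -b-> p1  → end p1, rejected

1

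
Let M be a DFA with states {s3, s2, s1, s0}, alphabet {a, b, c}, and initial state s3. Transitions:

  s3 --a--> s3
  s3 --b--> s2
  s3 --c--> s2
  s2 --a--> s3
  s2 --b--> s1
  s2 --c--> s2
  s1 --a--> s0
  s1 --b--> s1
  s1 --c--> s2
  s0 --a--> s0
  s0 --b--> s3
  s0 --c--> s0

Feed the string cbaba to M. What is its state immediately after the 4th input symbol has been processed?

s3

start at s3
read 'c': s3 → s2
read 'b': s2 → s1
read 'a': s1 → s0
read 'b': s0 → s3
After 4 symbols: s3.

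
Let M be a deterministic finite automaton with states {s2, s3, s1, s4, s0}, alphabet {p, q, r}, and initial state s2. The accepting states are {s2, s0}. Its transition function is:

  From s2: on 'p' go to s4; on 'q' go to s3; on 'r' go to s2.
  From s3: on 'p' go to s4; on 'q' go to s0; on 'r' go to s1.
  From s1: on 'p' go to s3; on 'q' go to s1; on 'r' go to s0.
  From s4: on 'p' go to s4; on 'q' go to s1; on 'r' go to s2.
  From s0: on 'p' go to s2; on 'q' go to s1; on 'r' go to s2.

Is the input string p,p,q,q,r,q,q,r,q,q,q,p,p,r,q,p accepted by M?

No

s2 → s4 → s4 → s1 → s1 → s0 → s1 → s1 → s0 → s1 → s1 → s1 → s3 → s4 → s2 → s3 → s4
End state s4 is not accepting.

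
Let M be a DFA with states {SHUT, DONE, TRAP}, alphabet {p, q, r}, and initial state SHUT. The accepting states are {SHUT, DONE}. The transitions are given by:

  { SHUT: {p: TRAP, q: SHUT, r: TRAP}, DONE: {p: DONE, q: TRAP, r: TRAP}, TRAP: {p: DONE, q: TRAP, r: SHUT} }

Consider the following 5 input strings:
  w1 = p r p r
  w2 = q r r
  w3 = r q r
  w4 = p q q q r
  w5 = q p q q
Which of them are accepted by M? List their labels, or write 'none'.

w1: Trace: SHUT -p-> TRAP -r-> SHUT -p-> TRAP -r-> SHUT  → end SHUT, accepted
w2: Trace: SHUT -q-> SHUT -r-> TRAP -r-> SHUT  → end SHUT, accepted
w3: Trace: SHUT -r-> TRAP -q-> TRAP -r-> SHUT  → end SHUT, accepted
w4: Trace: SHUT -p-> TRAP -q-> TRAP -q-> TRAP -q-> TRAP -r-> SHUT  → end SHUT, accepted
w5: Trace: SHUT -q-> SHUT -p-> TRAP -q-> TRAP -q-> TRAP  → end TRAP, rejected

w1, w2, w3, w4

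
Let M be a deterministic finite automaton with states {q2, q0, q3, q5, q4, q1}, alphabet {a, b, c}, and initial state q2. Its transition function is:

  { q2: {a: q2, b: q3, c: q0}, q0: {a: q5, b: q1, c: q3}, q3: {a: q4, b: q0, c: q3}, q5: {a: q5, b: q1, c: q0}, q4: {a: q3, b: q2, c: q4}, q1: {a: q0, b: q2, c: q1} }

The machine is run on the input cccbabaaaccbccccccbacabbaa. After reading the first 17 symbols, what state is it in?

q3

Trace: q2 -c-> q0 -c-> q3 -c-> q3 -b-> q0 -a-> q5 -b-> q1 -a-> q0 -a-> q5 -a-> q5 -c-> q0 -c-> q3 -b-> q0 -c-> q3 -c-> q3 -c-> q3 -c-> q3 -c-> q3
After 17 symbols: q3.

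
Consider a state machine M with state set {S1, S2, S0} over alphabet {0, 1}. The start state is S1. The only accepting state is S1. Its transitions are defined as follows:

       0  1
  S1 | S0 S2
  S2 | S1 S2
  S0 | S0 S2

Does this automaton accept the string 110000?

No

S1 → S2 → S2 → S1 → S0 → S0 → S0
End state S0 is not accepting.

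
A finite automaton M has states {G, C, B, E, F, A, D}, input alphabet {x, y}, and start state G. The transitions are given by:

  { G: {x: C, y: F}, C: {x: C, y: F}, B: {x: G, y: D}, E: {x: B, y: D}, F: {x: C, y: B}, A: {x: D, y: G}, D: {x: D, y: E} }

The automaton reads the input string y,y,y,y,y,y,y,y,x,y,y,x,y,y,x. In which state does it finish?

B

G → F → B → D → E → D → E → D → E → B → D → E → B → D → E → B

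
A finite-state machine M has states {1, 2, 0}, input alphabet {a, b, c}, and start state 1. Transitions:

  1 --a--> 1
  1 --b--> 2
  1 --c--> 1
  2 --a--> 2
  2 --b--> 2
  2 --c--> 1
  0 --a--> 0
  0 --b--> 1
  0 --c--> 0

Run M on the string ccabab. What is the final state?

1 → 1 → 1 → 1 → 2 → 2 → 2

2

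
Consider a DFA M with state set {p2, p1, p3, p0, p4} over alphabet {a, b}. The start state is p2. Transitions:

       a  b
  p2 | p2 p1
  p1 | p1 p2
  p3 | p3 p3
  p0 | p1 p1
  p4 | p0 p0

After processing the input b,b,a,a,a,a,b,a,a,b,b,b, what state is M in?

Trace: p2 -b-> p1 -b-> p2 -a-> p2 -a-> p2 -a-> p2 -a-> p2 -b-> p1 -a-> p1 -a-> p1 -b-> p2 -b-> p1 -b-> p2

p2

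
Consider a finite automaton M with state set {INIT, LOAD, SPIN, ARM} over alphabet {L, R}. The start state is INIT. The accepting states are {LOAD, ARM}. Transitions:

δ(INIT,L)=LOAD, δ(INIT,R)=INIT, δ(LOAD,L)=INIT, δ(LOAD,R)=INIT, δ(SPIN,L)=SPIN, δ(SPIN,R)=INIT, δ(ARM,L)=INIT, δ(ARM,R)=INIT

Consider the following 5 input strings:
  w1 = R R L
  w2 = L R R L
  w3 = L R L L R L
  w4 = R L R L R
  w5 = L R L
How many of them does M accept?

4

w1: INIT → INIT → INIT → LOAD  → end LOAD, accepted
w2: INIT → LOAD → INIT → INIT → LOAD  → end LOAD, accepted
w3: INIT → LOAD → INIT → LOAD → INIT → INIT → LOAD  → end LOAD, accepted
w4: INIT → INIT → LOAD → INIT → LOAD → INIT  → end INIT, rejected
w5: INIT → LOAD → INIT → LOAD  → end LOAD, accepted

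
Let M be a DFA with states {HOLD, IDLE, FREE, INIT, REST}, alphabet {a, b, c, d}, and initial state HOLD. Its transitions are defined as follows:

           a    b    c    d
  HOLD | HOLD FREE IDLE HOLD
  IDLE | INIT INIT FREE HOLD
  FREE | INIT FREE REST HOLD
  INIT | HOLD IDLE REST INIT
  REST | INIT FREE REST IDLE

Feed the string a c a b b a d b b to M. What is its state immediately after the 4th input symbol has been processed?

HOLD → HOLD → IDLE → INIT → IDLE
After 4 symbols: IDLE.

IDLE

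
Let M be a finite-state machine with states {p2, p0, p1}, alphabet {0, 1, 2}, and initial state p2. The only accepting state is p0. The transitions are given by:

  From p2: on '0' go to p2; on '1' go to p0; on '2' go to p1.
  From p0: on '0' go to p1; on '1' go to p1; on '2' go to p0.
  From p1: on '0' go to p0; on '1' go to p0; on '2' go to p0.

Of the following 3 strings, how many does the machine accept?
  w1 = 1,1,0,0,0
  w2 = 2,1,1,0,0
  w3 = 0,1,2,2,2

2

w1: Trace: p2 -1-> p0 -1-> p1 -0-> p0 -0-> p1 -0-> p0  → end p0, accepted
w2: Trace: p2 -2-> p1 -1-> p0 -1-> p1 -0-> p0 -0-> p1  → end p1, rejected
w3: Trace: p2 -0-> p2 -1-> p0 -2-> p0 -2-> p0 -2-> p0  → end p0, accepted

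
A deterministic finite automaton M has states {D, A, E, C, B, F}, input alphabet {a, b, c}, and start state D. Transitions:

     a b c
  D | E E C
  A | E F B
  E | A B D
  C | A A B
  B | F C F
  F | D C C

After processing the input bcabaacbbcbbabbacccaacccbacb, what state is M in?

C

D → E → D → E → B → F → D → C → A → F → C → A → F → D → E → B → F → C → B → F → D → E → D → C → B → C → A → B → C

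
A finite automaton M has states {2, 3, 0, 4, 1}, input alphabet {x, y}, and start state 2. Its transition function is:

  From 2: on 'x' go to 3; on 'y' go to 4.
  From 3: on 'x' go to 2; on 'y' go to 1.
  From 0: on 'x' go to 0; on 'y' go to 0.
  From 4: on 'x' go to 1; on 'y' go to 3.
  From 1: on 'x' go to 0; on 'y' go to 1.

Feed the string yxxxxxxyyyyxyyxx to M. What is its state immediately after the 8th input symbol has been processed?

0

start at 2
read 'y': 2 → 4
read 'x': 4 → 1
read 'x': 1 → 0
read 'x': 0 → 0
read 'x': 0 → 0
read 'x': 0 → 0
read 'x': 0 → 0
read 'y': 0 → 0
After 8 symbols: 0.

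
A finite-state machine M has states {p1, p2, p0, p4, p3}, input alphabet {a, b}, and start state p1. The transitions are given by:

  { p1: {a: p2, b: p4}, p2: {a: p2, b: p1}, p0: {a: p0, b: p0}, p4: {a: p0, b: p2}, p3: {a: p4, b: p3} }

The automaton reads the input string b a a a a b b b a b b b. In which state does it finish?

Trace: p1 -b-> p4 -a-> p0 -a-> p0 -a-> p0 -a-> p0 -b-> p0 -b-> p0 -b-> p0 -a-> p0 -b-> p0 -b-> p0 -b-> p0

p0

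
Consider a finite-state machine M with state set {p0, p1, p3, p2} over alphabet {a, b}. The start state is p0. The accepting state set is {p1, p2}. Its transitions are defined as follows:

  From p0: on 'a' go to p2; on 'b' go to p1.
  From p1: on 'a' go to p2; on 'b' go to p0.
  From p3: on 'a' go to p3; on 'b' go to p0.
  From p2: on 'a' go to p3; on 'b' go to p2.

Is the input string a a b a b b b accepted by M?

Yes

start at p0
read 'a': p0 → p2
read 'a': p2 → p3
read 'b': p3 → p0
read 'a': p0 → p2
read 'b': p2 → p2
read 'b': p2 → p2
read 'b': p2 → p2
End state p2 is accepting.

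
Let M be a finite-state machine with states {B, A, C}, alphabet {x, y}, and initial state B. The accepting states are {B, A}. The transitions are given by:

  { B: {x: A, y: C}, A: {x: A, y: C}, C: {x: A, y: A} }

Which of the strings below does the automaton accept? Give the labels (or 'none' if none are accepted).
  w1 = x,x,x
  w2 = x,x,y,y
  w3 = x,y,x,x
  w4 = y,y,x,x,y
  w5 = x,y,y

w1, w2, w3, w5

w1:
  start at B
  read 'x': B → A
  read 'x': A → A
  read 'x': A → A
  end A, accepted
w2:
  start at B
  read 'x': B → A
  read 'x': A → A
  read 'y': A → C
  read 'y': C → A
  end A, accepted
w3:
  start at B
  read 'x': B → A
  read 'y': A → C
  read 'x': C → A
  read 'x': A → A
  end A, accepted
w4:
  start at B
  read 'y': B → C
  read 'y': C → A
  read 'x': A → A
  read 'x': A → A
  read 'y': A → C
  end C, rejected
w5:
  start at B
  read 'x': B → A
  read 'y': A → C
  read 'y': C → A
  end A, accepted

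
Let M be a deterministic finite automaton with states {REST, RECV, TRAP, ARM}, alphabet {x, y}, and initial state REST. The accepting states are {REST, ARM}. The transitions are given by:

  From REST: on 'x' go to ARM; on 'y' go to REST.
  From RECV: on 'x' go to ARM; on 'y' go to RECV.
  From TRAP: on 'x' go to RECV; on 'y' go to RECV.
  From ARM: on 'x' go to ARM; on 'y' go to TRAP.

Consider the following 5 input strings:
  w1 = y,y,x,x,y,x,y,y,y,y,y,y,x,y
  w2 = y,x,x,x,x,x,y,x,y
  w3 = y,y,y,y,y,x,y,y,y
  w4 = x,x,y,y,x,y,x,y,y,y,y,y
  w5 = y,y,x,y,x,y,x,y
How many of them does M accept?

w1: Trace: REST -y-> REST -y-> REST -x-> ARM -x-> ARM -y-> TRAP -x-> RECV -y-> RECV -y-> RECV -y-> RECV -y-> RECV -y-> RECV -y-> RECV -x-> ARM -y-> TRAP  → end TRAP, rejected
w2: Trace: REST -y-> REST -x-> ARM -x-> ARM -x-> ARM -x-> ARM -x-> ARM -y-> TRAP -x-> RECV -y-> RECV  → end RECV, rejected
w3: Trace: REST -y-> REST -y-> REST -y-> REST -y-> REST -y-> REST -x-> ARM -y-> TRAP -y-> RECV -y-> RECV  → end RECV, rejected
w4: Trace: REST -x-> ARM -x-> ARM -y-> TRAP -y-> RECV -x-> ARM -y-> TRAP -x-> RECV -y-> RECV -y-> RECV -y-> RECV -y-> RECV -y-> RECV  → end RECV, rejected
w5: Trace: REST -y-> REST -y-> REST -x-> ARM -y-> TRAP -x-> RECV -y-> RECV -x-> ARM -y-> TRAP  → end TRAP, rejected

0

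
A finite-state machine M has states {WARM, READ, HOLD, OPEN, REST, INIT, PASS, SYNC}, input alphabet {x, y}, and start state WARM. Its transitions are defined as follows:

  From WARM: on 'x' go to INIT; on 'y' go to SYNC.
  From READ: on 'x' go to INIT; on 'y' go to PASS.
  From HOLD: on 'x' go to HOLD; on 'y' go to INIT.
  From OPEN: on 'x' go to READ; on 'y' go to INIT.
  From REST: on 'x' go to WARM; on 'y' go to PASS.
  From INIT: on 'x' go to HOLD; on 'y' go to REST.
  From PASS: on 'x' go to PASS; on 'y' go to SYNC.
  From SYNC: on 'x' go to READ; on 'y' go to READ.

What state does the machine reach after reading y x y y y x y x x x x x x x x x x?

HOLD

start at WARM
read 'y': WARM → SYNC
read 'x': SYNC → READ
read 'y': READ → PASS
read 'y': PASS → SYNC
read 'y': SYNC → READ
read 'x': READ → INIT
read 'y': INIT → REST
read 'x': REST → WARM
read 'x': WARM → INIT
read 'x': INIT → HOLD
read 'x': HOLD → HOLD
read 'x': HOLD → HOLD
read 'x': HOLD → HOLD
read 'x': HOLD → HOLD
read 'x': HOLD → HOLD
read 'x': HOLD → HOLD
read 'x': HOLD → HOLD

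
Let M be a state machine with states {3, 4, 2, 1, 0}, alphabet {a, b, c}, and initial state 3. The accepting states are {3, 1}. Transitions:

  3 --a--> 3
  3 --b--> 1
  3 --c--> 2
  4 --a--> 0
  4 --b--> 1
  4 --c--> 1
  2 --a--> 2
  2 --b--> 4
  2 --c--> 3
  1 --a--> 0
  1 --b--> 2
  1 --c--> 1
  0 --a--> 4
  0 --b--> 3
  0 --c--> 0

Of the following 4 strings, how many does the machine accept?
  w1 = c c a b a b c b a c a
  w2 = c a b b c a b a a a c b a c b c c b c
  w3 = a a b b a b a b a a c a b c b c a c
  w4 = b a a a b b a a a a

w1: 3 → 2 → 3 → 3 → 1 → 0 → 3 → 2 → 4 → 0 → 0 → 4  → end 4, rejected
w2: 3 → 2 → 2 → 4 → 1 → 1 → 0 → 3 → 3 → 3 → 3 → 2 → 4 → 0 → 0 → 3 → 2 → 3 → 1 → 1  → end 1, accepted
w3: 3 → 3 → 3 → 1 → 2 → 2 → 4 → 0 → 3 → 3 → 3 → 2 → 2 → 4 → 1 → 2 → 3 → 3 → 2  → end 2, rejected
w4: 3 → 1 → 0 → 4 → 0 → 3 → 1 → 0 → 4 → 0 → 4  → end 4, rejected

1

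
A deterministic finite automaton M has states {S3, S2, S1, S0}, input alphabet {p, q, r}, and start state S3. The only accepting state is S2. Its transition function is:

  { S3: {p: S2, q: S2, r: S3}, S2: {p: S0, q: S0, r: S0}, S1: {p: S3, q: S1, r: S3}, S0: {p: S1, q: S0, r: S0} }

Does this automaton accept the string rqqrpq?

No

Trace: S3 -r-> S3 -q-> S2 -q-> S0 -r-> S0 -p-> S1 -q-> S1
End state S1 is not accepting.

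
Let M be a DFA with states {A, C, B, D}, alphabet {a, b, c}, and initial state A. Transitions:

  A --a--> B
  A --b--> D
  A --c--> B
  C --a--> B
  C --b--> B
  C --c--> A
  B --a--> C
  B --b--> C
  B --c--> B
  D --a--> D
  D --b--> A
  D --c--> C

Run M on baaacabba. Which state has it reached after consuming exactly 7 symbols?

start at A
read 'b': A → D
read 'a': D → D
read 'a': D → D
read 'a': D → D
read 'c': D → C
read 'a': C → B
read 'b': B → C
After 7 symbols: C.

C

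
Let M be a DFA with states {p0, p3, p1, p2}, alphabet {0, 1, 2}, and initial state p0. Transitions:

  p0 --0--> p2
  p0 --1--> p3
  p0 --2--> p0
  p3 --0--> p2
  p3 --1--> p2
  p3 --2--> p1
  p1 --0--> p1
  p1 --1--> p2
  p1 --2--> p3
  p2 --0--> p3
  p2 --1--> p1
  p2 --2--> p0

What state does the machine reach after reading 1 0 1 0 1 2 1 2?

p0 → p3 → p2 → p1 → p1 → p2 → p0 → p3 → p1

p1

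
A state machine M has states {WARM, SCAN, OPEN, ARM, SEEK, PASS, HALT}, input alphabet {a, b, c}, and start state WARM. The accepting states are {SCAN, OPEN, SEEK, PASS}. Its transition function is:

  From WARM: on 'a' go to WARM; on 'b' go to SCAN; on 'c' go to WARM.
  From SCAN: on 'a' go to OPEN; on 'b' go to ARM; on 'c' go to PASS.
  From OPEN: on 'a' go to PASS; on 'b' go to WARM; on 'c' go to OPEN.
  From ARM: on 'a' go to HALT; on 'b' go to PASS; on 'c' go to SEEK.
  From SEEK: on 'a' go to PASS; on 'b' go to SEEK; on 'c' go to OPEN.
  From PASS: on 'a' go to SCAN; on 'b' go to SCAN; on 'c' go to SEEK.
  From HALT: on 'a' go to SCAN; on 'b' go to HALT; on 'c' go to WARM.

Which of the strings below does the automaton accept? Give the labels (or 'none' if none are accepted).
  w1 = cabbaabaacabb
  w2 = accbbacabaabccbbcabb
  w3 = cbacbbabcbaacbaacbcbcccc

w1, w3

w1:
  start at WARM
  read 'c': WARM → WARM
  read 'a': WARM → WARM
  read 'b': WARM → SCAN
  read 'b': SCAN → ARM
  read 'a': ARM → HALT
  read 'a': HALT → SCAN
  read 'b': SCAN → ARM
  read 'a': ARM → HALT
  read 'a': HALT → SCAN
  read 'c': SCAN → PASS
  read 'a': PASS → SCAN
  read 'b': SCAN → ARM
  read 'b': ARM → PASS
  end PASS, accepted
w2:
  start at WARM
  read 'a': WARM → WARM
  read 'c': WARM → WARM
  read 'c': WARM → WARM
  read 'b': WARM → SCAN
  read 'b': SCAN → ARM
  read 'a': ARM → HALT
  read 'c': HALT → WARM
  read 'a': WARM → WARM
  read 'b': WARM → SCAN
  read 'a': SCAN → OPEN
  read 'a': OPEN → PASS
  read 'b': PASS → SCAN
  read 'c': SCAN → PASS
  read 'c': PASS → SEEK
  read 'b': SEEK → SEEK
  read 'b': SEEK → SEEK
  read 'c': SEEK → OPEN
  read 'a': OPEN → PASS
  read 'b': PASS → SCAN
  read 'b': SCAN → ARM
  end ARM, rejected
w3:
  start at WARM
  read 'c': WARM → WARM
  read 'b': WARM → SCAN
  read 'a': SCAN → OPEN
  read 'c': OPEN → OPEN
  read 'b': OPEN → WARM
  read 'b': WARM → SCAN
  read 'a': SCAN → OPEN
  read 'b': OPEN → WARM
  read 'c': WARM → WARM
  read 'b': WARM → SCAN
  read 'a': SCAN → OPEN
  read 'a': OPEN → PASS
  read 'c': PASS → SEEK
  read 'b': SEEK → SEEK
  read 'a': SEEK → PASS
  read 'a': PASS → SCAN
  read 'c': SCAN → PASS
  read 'b': PASS → SCAN
  read 'c': SCAN → PASS
  read 'b': PASS → SCAN
  read 'c': SCAN → PASS
  read 'c': PASS → SEEK
  read 'c': SEEK → OPEN
  read 'c': OPEN → OPEN
  end OPEN, accepted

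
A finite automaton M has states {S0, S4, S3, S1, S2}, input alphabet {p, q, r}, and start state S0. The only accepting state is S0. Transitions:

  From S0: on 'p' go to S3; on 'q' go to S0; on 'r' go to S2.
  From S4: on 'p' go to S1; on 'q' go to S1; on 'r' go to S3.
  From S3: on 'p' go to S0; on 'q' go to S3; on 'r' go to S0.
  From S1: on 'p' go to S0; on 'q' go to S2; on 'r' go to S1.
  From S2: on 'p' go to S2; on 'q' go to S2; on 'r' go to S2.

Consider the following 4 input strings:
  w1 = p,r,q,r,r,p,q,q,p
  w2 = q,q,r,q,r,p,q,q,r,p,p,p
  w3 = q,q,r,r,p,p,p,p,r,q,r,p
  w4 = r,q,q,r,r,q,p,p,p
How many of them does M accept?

w1:
  start at S0
  read 'p': S0 → S3
  read 'r': S3 → S0
  read 'q': S0 → S0
  read 'r': S0 → S2
  read 'r': S2 → S2
  read 'p': S2 → S2
  read 'q': S2 → S2
  read 'q': S2 → S2
  read 'p': S2 → S2
  end S2, rejected
w2:
  start at S0
  read 'q': S0 → S0
  read 'q': S0 → S0
  read 'r': S0 → S2
  read 'q': S2 → S2
  read 'r': S2 → S2
  read 'p': S2 → S2
  read 'q': S2 → S2
  read 'q': S2 → S2
  read 'r': S2 → S2
  read 'p': S2 → S2
  read 'p': S2 → S2
  read 'p': S2 → S2
  end S2, rejected
w3:
  start at S0
  read 'q': S0 → S0
  read 'q': S0 → S0
  read 'r': S0 → S2
  read 'r': S2 → S2
  read 'p': S2 → S2
  read 'p': S2 → S2
  read 'p': S2 → S2
  read 'p': S2 → S2
  read 'r': S2 → S2
  read 'q': S2 → S2
  read 'r': S2 → S2
  read 'p': S2 → S2
  end S2, rejected
w4:
  start at S0
  read 'r': S0 → S2
  read 'q': S2 → S2
  read 'q': S2 → S2
  read 'r': S2 → S2
  read 'r': S2 → S2
  read 'q': S2 → S2
  read 'p': S2 → S2
  read 'p': S2 → S2
  read 'p': S2 → S2
  end S2, rejected

0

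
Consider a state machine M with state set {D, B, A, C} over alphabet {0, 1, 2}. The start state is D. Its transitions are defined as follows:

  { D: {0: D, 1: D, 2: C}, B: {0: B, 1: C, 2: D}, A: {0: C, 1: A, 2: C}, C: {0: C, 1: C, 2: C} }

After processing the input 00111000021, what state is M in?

C

start at D
read '0': D → D
read '0': D → D
read '1': D → D
read '1': D → D
read '1': D → D
read '0': D → D
read '0': D → D
read '0': D → D
read '0': D → D
read '2': D → C
read '1': C → C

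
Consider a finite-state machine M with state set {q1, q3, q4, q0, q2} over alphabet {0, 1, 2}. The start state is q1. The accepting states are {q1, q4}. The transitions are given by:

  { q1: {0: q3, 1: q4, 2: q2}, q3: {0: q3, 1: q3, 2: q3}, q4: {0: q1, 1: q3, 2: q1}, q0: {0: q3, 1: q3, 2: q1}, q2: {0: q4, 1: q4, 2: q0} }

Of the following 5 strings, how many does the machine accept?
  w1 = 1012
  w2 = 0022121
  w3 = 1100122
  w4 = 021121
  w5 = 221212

1

w1: Trace: q1 -1-> q4 -0-> q1 -1-> q4 -2-> q1  → end q1, accepted
w2: Trace: q1 -0-> q3 -0-> q3 -2-> q3 -2-> q3 -1-> q3 -2-> q3 -1-> q3  → end q3, rejected
w3: Trace: q1 -1-> q4 -1-> q3 -0-> q3 -0-> q3 -1-> q3 -2-> q3 -2-> q3  → end q3, rejected
w4: Trace: q1 -0-> q3 -2-> q3 -1-> q3 -1-> q3 -2-> q3 -1-> q3  → end q3, rejected
w5: Trace: q1 -2-> q2 -2-> q0 -1-> q3 -2-> q3 -1-> q3 -2-> q3  → end q3, rejected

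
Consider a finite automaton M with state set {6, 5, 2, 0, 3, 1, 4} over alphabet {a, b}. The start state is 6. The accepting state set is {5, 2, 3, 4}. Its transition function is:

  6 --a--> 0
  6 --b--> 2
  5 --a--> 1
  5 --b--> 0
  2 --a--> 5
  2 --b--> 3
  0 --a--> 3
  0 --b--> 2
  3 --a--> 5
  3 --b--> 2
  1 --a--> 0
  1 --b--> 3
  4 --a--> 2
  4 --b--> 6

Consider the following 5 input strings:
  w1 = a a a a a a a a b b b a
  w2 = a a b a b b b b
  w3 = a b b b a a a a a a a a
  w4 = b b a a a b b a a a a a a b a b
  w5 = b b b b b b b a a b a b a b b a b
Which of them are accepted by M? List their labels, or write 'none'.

w1: 6 → 0 → 3 → 5 → 1 → 0 → 3 → 5 → 1 → 3 → 2 → 3 → 5  → end 5, accepted
w2: 6 → 0 → 3 → 2 → 5 → 0 → 2 → 3 → 2  → end 2, accepted
w3: 6 → 0 → 2 → 3 → 2 → 5 → 1 → 0 → 3 → 5 → 1 → 0 → 3  → end 3, accepted
w4: 6 → 2 → 3 → 5 → 1 → 0 → 2 → 3 → 5 → 1 → 0 → 3 → 5 → 1 → 3 → 5 → 0  → end 0, rejected
w5: 6 → 2 → 3 → 2 → 3 → 2 → 3 → 2 → 5 → 1 → 3 → 5 → 0 → 3 → 2 → 3 → 5 → 0  → end 0, rejected

w1, w2, w3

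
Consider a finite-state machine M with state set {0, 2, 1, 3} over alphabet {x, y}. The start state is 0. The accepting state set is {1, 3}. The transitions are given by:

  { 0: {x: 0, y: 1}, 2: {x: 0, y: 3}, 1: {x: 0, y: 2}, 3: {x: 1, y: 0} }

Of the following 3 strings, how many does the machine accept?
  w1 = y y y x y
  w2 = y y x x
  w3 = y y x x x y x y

1

w1: Trace: 0 -y-> 1 -y-> 2 -y-> 3 -x-> 1 -y-> 2  → end 2, rejected
w2: Trace: 0 -y-> 1 -y-> 2 -x-> 0 -x-> 0  → end 0, rejected
w3: Trace: 0 -y-> 1 -y-> 2 -x-> 0 -x-> 0 -x-> 0 -y-> 1 -x-> 0 -y-> 1  → end 1, accepted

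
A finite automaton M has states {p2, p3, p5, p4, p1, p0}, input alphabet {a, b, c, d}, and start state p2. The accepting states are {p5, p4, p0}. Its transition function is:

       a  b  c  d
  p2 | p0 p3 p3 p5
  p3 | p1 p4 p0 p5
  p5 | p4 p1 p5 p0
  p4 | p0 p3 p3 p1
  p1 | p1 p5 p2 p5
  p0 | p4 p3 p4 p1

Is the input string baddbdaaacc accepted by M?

p2 → p3 → p1 → p5 → p0 → p3 → p5 → p4 → p0 → p4 → p3 → p0
End state p0 is accepting.

Yes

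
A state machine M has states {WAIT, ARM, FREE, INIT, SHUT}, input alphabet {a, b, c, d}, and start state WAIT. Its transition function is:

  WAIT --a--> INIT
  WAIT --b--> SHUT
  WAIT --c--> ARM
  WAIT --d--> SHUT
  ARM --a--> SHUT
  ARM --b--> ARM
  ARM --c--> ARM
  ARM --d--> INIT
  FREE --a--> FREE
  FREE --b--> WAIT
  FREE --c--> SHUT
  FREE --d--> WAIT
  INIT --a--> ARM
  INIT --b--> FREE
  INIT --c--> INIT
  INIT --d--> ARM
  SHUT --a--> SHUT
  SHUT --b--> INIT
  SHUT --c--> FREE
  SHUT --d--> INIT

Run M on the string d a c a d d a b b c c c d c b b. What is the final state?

WAIT

WAIT → SHUT → SHUT → FREE → FREE → WAIT → SHUT → SHUT → INIT → FREE → SHUT → FREE → SHUT → INIT → INIT → FREE → WAIT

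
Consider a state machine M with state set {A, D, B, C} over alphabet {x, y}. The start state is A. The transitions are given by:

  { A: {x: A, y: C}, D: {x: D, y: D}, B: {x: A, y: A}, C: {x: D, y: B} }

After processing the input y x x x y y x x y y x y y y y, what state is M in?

A → C → D → D → D → D → D → D → D → D → D → D → D → D → D → D

D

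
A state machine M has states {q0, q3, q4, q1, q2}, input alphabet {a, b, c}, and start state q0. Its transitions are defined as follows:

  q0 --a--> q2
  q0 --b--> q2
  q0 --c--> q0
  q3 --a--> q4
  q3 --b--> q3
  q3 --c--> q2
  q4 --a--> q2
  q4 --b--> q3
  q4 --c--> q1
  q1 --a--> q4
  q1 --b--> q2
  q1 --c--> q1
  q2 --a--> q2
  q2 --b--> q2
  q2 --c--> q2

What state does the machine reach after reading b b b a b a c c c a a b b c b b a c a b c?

q0 → q2 → q2 → q2 → q2 → q2 → q2 → q2 → q2 → q2 → q2 → q2 → q2 → q2 → q2 → q2 → q2 → q2 → q2 → q2 → q2 → q2

q2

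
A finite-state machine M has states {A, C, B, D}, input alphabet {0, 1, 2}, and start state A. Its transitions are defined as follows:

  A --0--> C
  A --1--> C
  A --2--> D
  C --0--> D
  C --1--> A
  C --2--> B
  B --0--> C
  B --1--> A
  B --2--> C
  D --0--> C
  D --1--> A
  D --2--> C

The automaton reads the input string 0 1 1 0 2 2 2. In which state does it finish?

C

start at A
read '0': A → C
read '1': C → A
read '1': A → C
read '0': C → D
read '2': D → C
read '2': C → B
read '2': B → C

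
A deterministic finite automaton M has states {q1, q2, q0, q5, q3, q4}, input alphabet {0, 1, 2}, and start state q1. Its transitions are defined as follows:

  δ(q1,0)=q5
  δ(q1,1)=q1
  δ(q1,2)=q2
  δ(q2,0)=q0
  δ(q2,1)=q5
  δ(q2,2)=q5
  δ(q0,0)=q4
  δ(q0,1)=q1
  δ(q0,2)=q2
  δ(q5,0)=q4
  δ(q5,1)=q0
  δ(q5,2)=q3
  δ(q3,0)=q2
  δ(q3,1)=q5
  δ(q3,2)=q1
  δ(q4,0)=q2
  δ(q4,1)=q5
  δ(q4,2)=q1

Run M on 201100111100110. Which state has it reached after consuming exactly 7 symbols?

start at q1
read '2': q1 → q2
read '0': q2 → q0
read '1': q0 → q1
read '1': q1 → q1
read '0': q1 → q5
read '0': q5 → q4
read '1': q4 → q5
After 7 symbols: q5.

q5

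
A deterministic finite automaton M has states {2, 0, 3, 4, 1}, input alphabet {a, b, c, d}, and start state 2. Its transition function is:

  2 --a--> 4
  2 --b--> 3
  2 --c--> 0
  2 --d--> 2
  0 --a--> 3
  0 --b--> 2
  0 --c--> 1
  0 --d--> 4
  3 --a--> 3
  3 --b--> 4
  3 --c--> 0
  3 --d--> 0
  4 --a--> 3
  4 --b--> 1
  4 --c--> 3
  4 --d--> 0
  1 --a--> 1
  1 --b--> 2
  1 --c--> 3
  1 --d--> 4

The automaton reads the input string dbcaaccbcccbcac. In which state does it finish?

2 → 2 → 3 → 0 → 3 → 3 → 0 → 1 → 2 → 0 → 1 → 3 → 4 → 3 → 3 → 0

0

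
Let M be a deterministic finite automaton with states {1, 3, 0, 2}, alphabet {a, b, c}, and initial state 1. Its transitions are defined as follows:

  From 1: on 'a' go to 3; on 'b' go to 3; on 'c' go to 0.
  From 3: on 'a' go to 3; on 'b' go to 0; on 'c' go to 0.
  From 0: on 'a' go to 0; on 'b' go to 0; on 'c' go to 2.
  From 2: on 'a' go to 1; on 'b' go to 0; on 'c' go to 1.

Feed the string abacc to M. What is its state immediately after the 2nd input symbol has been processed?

0

Trace: 1 -a-> 3 -b-> 0
After 2 symbols: 0.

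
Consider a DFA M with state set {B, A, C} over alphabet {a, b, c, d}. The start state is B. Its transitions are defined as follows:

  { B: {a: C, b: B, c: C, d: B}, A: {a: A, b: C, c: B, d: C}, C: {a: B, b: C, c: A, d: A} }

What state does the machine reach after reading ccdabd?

B

start at B
read 'c': B → C
read 'c': C → A
read 'd': A → C
read 'a': C → B
read 'b': B → B
read 'd': B → B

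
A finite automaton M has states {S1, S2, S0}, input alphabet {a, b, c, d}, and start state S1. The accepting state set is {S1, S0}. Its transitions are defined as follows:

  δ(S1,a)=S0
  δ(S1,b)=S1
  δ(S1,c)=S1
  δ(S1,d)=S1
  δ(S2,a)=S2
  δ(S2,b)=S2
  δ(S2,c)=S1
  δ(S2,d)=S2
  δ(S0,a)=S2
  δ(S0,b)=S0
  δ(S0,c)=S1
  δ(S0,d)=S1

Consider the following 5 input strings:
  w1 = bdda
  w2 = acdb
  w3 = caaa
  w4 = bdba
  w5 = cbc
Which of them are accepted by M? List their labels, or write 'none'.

w1, w2, w4, w5

w1: S1 → S1 → S1 → S1 → S0  → end S0, accepted
w2: S1 → S0 → S1 → S1 → S1  → end S1, accepted
w3: S1 → S1 → S0 → S2 → S2  → end S2, rejected
w4: S1 → S1 → S1 → S1 → S0  → end S0, accepted
w5: S1 → S1 → S1 → S1  → end S1, accepted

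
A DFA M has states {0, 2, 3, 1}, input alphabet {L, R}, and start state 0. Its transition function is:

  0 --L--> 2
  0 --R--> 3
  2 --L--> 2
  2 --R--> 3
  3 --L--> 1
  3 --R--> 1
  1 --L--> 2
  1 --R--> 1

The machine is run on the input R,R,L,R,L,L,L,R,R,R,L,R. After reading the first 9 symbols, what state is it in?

Trace: 0 -R-> 3 -R-> 1 -L-> 2 -R-> 3 -L-> 1 -L-> 2 -L-> 2 -R-> 3 -R-> 1
After 9 symbols: 1.

1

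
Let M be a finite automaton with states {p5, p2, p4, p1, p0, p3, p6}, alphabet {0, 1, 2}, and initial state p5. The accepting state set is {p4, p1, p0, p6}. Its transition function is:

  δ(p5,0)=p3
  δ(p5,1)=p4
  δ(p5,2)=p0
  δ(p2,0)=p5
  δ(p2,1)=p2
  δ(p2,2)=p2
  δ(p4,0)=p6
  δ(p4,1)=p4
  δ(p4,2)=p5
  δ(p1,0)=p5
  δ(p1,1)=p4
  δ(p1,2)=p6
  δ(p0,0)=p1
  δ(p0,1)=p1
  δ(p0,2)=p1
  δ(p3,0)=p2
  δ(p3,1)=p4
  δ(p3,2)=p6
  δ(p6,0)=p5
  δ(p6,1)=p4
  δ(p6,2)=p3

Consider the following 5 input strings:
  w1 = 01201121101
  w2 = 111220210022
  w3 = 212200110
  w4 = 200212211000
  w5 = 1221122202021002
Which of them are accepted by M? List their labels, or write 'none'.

w1: p5 → p3 → p4 → p5 → p3 → p4 → p4 → p5 → p4 → p4 → p6 → p4  → end p4, accepted
w2: p5 → p4 → p4 → p4 → p5 → p0 → p1 → p6 → p4 → p6 → p5 → p0 → p1  → end p1, accepted
w3: p5 → p0 → p1 → p6 → p3 → p2 → p5 → p4 → p4 → p6  → end p6, accepted
w4: p5 → p0 → p1 → p5 → p0 → p1 → p6 → p3 → p4 → p4 → p6 → p5 → p3  → end p3, rejected
w5: p5 → p4 → p5 → p0 → p1 → p4 → p5 → p0 → p1 → p5 → p0 → p1 → p6 → p4 → p6 → p5 → p0  → end p0, accepted

w1, w2, w3, w5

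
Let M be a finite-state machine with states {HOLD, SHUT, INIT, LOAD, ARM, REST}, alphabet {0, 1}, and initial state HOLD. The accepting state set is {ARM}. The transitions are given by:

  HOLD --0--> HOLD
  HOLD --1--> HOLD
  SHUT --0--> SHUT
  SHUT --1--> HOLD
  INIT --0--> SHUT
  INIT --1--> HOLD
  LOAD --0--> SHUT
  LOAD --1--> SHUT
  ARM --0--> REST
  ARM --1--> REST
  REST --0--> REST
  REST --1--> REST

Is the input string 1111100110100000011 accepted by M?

Trace: HOLD -1-> HOLD -1-> HOLD -1-> HOLD -1-> HOLD -1-> HOLD -0-> HOLD -0-> HOLD -1-> HOLD -1-> HOLD -0-> HOLD -1-> HOLD -0-> HOLD -0-> HOLD -0-> HOLD -0-> HOLD -0-> HOLD -0-> HOLD -1-> HOLD -1-> HOLD
End state HOLD is not accepting.

No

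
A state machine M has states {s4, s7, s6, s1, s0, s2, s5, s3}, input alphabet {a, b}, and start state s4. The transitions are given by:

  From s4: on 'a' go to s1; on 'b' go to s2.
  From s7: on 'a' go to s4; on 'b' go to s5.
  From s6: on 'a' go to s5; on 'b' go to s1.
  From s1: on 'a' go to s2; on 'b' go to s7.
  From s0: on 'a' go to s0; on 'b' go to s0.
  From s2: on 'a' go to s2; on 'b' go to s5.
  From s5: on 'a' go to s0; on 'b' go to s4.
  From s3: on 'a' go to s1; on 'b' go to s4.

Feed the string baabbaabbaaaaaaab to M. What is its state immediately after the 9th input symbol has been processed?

s4

Trace: s4 -b-> s2 -a-> s2 -a-> s2 -b-> s5 -b-> s4 -a-> s1 -a-> s2 -b-> s5 -b-> s4
After 9 symbols: s4.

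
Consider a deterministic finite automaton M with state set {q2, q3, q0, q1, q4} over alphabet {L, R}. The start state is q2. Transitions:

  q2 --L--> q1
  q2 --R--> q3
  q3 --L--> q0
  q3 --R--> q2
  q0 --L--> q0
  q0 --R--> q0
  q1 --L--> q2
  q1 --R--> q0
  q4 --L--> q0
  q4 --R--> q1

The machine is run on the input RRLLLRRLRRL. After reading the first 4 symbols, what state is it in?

q2

q2 → q3 → q2 → q1 → q2
After 4 symbols: q2.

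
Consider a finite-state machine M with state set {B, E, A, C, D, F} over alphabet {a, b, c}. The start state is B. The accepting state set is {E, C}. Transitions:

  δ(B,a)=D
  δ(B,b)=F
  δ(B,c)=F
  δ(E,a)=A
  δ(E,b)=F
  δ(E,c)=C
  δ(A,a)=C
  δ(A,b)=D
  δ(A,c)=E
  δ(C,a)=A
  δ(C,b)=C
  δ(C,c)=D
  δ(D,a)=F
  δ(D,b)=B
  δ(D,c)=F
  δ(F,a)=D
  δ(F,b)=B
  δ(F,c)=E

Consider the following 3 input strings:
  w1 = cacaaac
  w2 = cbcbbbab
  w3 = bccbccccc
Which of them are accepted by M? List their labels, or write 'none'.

w1: Trace: B -c-> F -a-> D -c-> F -a-> D -a-> F -a-> D -c-> F  → end F, rejected
w2: Trace: B -c-> F -b-> B -c-> F -b-> B -b-> F -b-> B -a-> D -b-> B  → end B, rejected
w3: Trace: B -b-> F -c-> E -c-> C -b-> C -c-> D -c-> F -c-> E -c-> C -c-> D  → end D, rejected

none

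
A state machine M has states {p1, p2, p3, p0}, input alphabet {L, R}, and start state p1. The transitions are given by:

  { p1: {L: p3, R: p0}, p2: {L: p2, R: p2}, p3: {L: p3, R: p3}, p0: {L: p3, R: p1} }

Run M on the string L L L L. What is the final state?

Trace: p1 -L-> p3 -L-> p3 -L-> p3 -L-> p3

p3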